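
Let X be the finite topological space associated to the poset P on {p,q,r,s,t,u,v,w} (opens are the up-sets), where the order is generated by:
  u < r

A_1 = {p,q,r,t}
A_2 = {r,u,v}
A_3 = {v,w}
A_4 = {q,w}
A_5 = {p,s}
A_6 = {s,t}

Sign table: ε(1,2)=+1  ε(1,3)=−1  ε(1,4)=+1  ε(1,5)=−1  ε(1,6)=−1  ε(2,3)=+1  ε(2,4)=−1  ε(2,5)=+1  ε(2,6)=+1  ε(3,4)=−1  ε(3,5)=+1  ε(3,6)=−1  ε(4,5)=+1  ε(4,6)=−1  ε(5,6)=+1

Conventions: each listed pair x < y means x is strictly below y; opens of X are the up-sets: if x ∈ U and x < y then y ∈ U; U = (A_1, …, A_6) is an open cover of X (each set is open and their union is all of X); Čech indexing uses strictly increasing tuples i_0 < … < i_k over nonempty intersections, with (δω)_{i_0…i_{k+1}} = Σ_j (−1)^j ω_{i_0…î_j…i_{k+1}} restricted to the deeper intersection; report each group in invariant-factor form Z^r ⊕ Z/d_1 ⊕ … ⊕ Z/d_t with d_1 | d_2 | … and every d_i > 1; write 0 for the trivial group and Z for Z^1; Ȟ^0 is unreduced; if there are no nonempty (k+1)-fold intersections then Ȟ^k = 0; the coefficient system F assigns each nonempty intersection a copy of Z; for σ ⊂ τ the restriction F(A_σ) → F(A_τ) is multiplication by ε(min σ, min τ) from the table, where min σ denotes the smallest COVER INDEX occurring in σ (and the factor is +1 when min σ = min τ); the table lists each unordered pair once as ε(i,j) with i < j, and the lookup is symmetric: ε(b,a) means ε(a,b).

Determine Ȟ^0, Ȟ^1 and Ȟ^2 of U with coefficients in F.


Ȟ^0 = 0; Ȟ^1 = Z ⊕ Z/2; Ȟ^2 = 0

nerve simplices:
  A12={r} A14={q} A15={p} A16={t} A23={v} A34={w} A56={s}
C dims 6,7; δ0: rk 6, SNF 1^5·2
degree 0: 6−6−0 = 0 → Ȟ^0 ≅ 0
degree 1: 7−0−6 = 1 plus torsion [2] → Ȟ^1 ≅ Z ⊕ Z/2
degree 2: 0−0−0 = 0 → Ȟ^2 ≅ 0


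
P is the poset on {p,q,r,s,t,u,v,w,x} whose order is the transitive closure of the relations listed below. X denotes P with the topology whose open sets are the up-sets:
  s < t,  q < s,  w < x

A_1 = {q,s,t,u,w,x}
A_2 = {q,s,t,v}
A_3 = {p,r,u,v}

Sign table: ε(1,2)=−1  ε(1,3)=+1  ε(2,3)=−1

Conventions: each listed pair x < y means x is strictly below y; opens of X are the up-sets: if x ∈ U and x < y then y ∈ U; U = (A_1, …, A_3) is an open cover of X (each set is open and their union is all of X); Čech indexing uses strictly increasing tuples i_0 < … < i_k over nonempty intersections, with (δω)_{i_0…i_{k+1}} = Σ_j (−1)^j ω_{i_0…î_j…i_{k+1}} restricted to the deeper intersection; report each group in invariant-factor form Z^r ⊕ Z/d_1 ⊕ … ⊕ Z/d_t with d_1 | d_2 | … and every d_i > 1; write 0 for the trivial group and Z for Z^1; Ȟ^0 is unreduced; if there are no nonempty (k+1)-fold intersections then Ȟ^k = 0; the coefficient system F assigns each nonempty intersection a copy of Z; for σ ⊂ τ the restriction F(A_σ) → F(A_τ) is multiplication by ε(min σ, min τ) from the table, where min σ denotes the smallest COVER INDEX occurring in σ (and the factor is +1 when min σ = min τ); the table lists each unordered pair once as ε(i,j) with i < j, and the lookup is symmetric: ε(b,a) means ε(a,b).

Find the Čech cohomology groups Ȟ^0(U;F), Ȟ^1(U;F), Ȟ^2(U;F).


intersection data:
  A12={q,s,t} A13={u} A23={v}
C dims 3,3; δ0: rk 2, SNF 1^2
Ȟ^0 = (3 − 2) − 0 = 1, so Ȟ^0 ≅ Z
Ȟ^1 = (3 − 0) − 2 = 1, so Ȟ^1 ≅ Z
Ȟ^2 = (0 − 0) − 0 = 0, so Ȟ^2 ≅ 0

Ȟ^0(U;F) ≅ Z,  Ȟ^1(U;F) ≅ Z,  Ȟ^2(U;F) ≅ 0


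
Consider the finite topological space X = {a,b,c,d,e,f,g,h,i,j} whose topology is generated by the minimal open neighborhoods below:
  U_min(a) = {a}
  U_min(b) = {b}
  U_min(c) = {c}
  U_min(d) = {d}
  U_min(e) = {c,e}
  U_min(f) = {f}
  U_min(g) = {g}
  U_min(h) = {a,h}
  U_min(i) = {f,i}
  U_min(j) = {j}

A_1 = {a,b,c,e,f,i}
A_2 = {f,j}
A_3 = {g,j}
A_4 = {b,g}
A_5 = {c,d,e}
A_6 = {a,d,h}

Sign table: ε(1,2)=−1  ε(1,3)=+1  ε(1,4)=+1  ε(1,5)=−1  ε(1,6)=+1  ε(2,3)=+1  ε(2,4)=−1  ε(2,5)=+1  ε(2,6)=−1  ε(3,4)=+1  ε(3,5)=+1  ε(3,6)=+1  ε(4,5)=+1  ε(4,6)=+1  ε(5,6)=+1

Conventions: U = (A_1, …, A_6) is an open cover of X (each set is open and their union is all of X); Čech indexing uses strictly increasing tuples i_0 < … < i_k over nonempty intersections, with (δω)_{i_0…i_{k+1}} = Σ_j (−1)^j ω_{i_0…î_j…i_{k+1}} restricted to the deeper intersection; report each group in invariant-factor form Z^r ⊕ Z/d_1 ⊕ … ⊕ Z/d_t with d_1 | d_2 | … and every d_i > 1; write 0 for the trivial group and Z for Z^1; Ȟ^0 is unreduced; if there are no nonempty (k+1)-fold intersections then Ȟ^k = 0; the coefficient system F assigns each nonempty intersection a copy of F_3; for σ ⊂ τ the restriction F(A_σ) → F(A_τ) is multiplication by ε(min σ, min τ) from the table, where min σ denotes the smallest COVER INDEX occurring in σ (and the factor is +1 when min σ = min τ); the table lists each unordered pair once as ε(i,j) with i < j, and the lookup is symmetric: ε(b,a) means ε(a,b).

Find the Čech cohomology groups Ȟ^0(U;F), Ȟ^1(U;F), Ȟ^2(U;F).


Ȟ^0 = 0, Ȟ^1 = Z/3 and Ȟ^2 = 0

intersection data:
  A12={f} A14={b} A15={c,e} A16={a} A23={j} A34={g} A56={d}
C dims 6,7; δ0: rk_F3 6
Ȟ^0 = (6 − 6) − 0 = 0, so Ȟ^0 ≅ 0
Ȟ^1 = (7 − 0) − 6 = 1, so Ȟ^1 ≅ Z/3
Ȟ^2 = (0 − 0) − 0 = 0, so Ȟ^2 ≅ 0


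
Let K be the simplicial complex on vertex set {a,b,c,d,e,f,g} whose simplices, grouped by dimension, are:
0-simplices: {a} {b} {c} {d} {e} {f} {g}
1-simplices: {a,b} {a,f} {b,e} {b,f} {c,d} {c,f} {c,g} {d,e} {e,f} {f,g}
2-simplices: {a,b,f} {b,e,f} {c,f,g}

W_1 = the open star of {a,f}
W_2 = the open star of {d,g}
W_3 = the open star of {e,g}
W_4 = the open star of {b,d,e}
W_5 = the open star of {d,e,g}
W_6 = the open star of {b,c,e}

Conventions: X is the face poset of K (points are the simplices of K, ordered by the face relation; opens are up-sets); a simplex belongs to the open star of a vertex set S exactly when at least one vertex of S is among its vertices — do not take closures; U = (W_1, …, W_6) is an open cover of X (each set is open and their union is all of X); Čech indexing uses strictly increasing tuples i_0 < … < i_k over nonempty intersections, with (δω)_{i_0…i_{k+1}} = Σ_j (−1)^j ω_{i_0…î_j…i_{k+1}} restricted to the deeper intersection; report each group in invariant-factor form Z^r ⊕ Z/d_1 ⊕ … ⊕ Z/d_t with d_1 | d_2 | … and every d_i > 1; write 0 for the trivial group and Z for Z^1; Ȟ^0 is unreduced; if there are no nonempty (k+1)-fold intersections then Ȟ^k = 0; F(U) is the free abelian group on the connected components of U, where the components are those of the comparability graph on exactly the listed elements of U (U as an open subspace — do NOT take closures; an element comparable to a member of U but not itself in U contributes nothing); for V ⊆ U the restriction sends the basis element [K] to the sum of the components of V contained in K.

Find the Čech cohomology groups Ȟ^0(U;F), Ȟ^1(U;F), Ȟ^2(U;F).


nonempty overlaps:
  W1={{a},{f},{a,b},{a,f},{b,f},{c,f},{e,f},{f,g},{a,b,f},{b,e,f},{c,f,g}} W2={{d},{g},{c,d},{c,g},{d,e},{f,g},{c,f,g}} W3={{e},{g},{b,e},{c,g},{d,e},{e,f},{f,g},{b,e,f},{c,f,g}} W4={{b},{d},{e},{a,b},{b,e},{b,f},{c,d},{d,e},{e,f},{a,b,f},{b,e,f}} W5={{d},{e},{g},{b,e},{c,d},{c,g},{d,e},{e,f},{f,g},{b,e,f},{c,f,g}} W6={{b},{c},{e},{a,b},{b,e},{b,f},{c,d},{c,f},{c,g},{d,e},{e,f},{a,b,f},{b,e,f},{c,f,g}}
  W12={{f,g},{c,f,g}} W13={{e,f},{f,g},{b,e,f},{c,f,g}} W14={{a,b},{b,f},{e,f},{a,b,f},{b,e,f}} W15={{e,f},{f,g},{b,e,f},{c,f,g}} W16={{a,b},{b,f},{c,f},{e,f},{a,b,f},{b,e,f},{c,f,g}} W23={{g},{c,g},{d,e},{f,g},{c,f,g}} W24={{d},{c,d},{d,e}} W25={{d},{g},{c,d},{c,g},{d,e},{f,g},{c,f,g}} W26={{c,d},{c,g},{d,e},{c,f,g}} W34={{e},{b,e},{d,e},{e,f},{b,e,f}} W35={{e},{g},{b,e},{c,g},{d,e},{e,f},{f,g},{b,e,f},{c,f,g}} W36={{e},{b,e},{c,g},{d,e},{e,f},{b,e,f},{c,f,g}} W45={{d},{e},{b,e},{c,d},{d,e},{e,f},{b,e,f}} W46={{b},{e},{a,b},{b,e},{b,f},{c,d},{d,e},{e,f},{a,b,f},{b,e,f}} W56={{e},{b,e},{c,d},{c,g},{d,e},{e,f},{b,e,f},{c,f,g}}
  W123={{f,g},{c,f,g}} W125={{f,g},{c,f,g}} W126={{c,f,g}} W134={{e,f},{b,e,f}} W135={{e,f},{f,g},{b,e,f},{c,f,g}} W136={{e,f},{b,e,f},{c,f,g}} W145={{e,f},{b,e,f}} W146={{a,b},{b,f},{e,f},{a,b,f},{b,e,f}} W156={{e,f},{b,e,f},{c,f,g}} W234={{d,e}} W235={{g},{c,g},{d,e},{f,g},{c,f,g}} W236={{c,g},{d,e},{c,f,g}} W245={{d},{c,d},{d,e}} W246={{c,d},{d,e}} W256={{c,d},{c,g},{d,e},{c,f,g}} W345={{e},{b,e},{d,e},{e,f},{b,e,f}} W346={{e},{b,e},{d,e},{e,f},{b,e,f}} W356={{e},{b,e},{c,g},{d,e},{e,f},{b,e,f},{c,f,g}} W456={{e},{b,e},{c,d},{d,e},{e,f},{b,e,f}}
  W1235={{f,g},{c,f,g}} W1236={{c,f,g}} W1256={{c,f,g}} W1345={{e,f},{b,e,f}} W1346={{e,f},{b,e,f}} W1356={{e,f},{b,e,f},{c,f,g}} W1456={{e,f},{b,e,f}} W2345={{d,e}} W2346={{d,e}} W2356={{c,g},{d,e},{c,f,g}} W2456={{c,d},{d,e}} W3456={{e},{b,e},{d,e},{e,f},{b,e,f}}
  W12356={{c,f,g}} W13456={{e,f},{b,e,f}} W23456={{d,e}}
components per intersection:
  W1: {{a},{f},{a,b},{a,f},{b,f},{c,f},{e,f},{f,g},{a,b,f},{b,e,f},{c,f,g}}
  W2: {{d},{c,d},{d,e}} {{g},{c,g},{f,g},{c,f,g}}
  W3: {{e},{b,e},{d,e},{e,f},{b,e,f}} {{g},{c,g},{f,g},{c,f,g}}
  W4: {{b},{d},{e},{a,b},{b,e},{b,f},{c,d},{d,e},{e,f},{a,b,f},{b,e,f}}
  W5: {{d},{e},{b,e},{c,d},{d,e},{e,f},{b,e,f}} {{g},{c,g},{f,g},{c,f,g}}
  W6: {{b},{e},{a,b},{b,e},{b,f},{d,e},{e,f},{a,b,f},{b,e,f}} {{c},{c,d},{c,f},{c,g},{c,f,g}}
  W12: {{f,g},{c,f,g}}
  W13: {{e,f},{b,e,f}} {{f,g},{c,f,g}}
  W14: {{a,b},{b,f},{e,f},{a,b,f},{b,e,f}}
  W15: {{e,f},{b,e,f}} {{f,g},{c,f,g}}
  W16: {{a,b},{b,f},{e,f},{a,b,f},{b,e,f}} {{c,f},{c,f,g}}
  W23: {{g},{c,g},{f,g},{c,f,g}} {{d,e}}
  W24: {{d},{c,d},{d,e}}
  W25: {{d},{c,d},{d,e}} {{g},{c,g},{f,g},{c,f,g}}
  W26: {{c,d}} {{c,g},{c,f,g}} {{d,e}}
  W34: {{e},{b,e},{d,e},{e,f},{b,e,f}}
  W35: {{e},{b,e},{d,e},{e,f},{b,e,f}} {{g},{c,g},{f,g},{c,f,g}}
  W36: {{e},{b,e},{d,e},{e,f},{b,e,f}} {{c,g},{c,f,g}}
  W45: {{d},{e},{b,e},{c,d},{d,e},{e,f},{b,e,f}}
  W46: {{b},{e},{a,b},{b,e},{b,f},{d,e},{e,f},{a,b,f},{b,e,f}} {{c,d}}
  W56: {{e},{b,e},{d,e},{e,f},{b,e,f}} {{c,d}} {{c,g},{c,f,g}}
  W123: {{f,g},{c,f,g}}
  W125: {{f,g},{c,f,g}}
  W126: {{c,f,g}}
  W134: {{e,f},{b,e,f}}
  W135: {{e,f},{b,e,f}} {{f,g},{c,f,g}}
  W136: {{e,f},{b,e,f}} {{c,f,g}}
  W145: {{e,f},{b,e,f}}
  W146: {{a,b},{b,f},{e,f},{a,b,f},{b,e,f}}
  W156: {{e,f},{b,e,f}} {{c,f,g}}
  W234: {{d,e}}
  W235: {{g},{c,g},{f,g},{c,f,g}} {{d,e}}
  W236: {{c,g},{c,f,g}} {{d,e}}
  W245: {{d},{c,d},{d,e}}
  W246: {{c,d}} {{d,e}}
  W256: {{c,d}} {{c,g},{c,f,g}} {{d,e}}
  W345: {{e},{b,e},{d,e},{e,f},{b,e,f}}
  W346: {{e},{b,e},{d,e},{e,f},{b,e,f}}
  W356: {{e},{b,e},{d,e},{e,f},{b,e,f}} {{c,g},{c,f,g}}
  W456: {{e},{b,e},{d,e},{e,f},{b,e,f}} {{c,d}}
  W1235: {{f,g},{c,f,g}}
  W1236: {{c,f,g}}
  W1256: {{c,f,g}}
  W1345: {{e,f},{b,e,f}}
  W1346: {{e,f},{b,e,f}}
  W1356: {{e,f},{b,e,f}} {{c,f,g}}
  W1456: {{e,f},{b,e,f}}
  W2345: {{d,e}}
  W2346: {{d,e}}
  W2356: {{c,g},{c,f,g}} {{d,e}}
  W2456: {{c,d}} {{d,e}}
  W3456: {{e},{b,e},{d,e},{e,f},{b,e,f}}
  W12356: {{c,f,g}}
  W13456: {{e,f},{b,e,f}}
  W23456: {{d,e}}
C dims 10,27,29,15; δ0: rk 9, SNF 1^9; δ1: rk 17, SNF 1^17; δ2: rk 12, SNF 1^12
degree 0: 10−9−0 = 1 → Ȟ^0 ≅ Z
degree 1: 27−17−9 = 1 → Ȟ^1 ≅ Z
degree 2: 29−12−17 = 0 → Ȟ^2 ≅ 0

Ȟ^0(U;F) ≅ Z,  Ȟ^1(U;F) ≅ Z,  Ȟ^2(U;F) ≅ 0


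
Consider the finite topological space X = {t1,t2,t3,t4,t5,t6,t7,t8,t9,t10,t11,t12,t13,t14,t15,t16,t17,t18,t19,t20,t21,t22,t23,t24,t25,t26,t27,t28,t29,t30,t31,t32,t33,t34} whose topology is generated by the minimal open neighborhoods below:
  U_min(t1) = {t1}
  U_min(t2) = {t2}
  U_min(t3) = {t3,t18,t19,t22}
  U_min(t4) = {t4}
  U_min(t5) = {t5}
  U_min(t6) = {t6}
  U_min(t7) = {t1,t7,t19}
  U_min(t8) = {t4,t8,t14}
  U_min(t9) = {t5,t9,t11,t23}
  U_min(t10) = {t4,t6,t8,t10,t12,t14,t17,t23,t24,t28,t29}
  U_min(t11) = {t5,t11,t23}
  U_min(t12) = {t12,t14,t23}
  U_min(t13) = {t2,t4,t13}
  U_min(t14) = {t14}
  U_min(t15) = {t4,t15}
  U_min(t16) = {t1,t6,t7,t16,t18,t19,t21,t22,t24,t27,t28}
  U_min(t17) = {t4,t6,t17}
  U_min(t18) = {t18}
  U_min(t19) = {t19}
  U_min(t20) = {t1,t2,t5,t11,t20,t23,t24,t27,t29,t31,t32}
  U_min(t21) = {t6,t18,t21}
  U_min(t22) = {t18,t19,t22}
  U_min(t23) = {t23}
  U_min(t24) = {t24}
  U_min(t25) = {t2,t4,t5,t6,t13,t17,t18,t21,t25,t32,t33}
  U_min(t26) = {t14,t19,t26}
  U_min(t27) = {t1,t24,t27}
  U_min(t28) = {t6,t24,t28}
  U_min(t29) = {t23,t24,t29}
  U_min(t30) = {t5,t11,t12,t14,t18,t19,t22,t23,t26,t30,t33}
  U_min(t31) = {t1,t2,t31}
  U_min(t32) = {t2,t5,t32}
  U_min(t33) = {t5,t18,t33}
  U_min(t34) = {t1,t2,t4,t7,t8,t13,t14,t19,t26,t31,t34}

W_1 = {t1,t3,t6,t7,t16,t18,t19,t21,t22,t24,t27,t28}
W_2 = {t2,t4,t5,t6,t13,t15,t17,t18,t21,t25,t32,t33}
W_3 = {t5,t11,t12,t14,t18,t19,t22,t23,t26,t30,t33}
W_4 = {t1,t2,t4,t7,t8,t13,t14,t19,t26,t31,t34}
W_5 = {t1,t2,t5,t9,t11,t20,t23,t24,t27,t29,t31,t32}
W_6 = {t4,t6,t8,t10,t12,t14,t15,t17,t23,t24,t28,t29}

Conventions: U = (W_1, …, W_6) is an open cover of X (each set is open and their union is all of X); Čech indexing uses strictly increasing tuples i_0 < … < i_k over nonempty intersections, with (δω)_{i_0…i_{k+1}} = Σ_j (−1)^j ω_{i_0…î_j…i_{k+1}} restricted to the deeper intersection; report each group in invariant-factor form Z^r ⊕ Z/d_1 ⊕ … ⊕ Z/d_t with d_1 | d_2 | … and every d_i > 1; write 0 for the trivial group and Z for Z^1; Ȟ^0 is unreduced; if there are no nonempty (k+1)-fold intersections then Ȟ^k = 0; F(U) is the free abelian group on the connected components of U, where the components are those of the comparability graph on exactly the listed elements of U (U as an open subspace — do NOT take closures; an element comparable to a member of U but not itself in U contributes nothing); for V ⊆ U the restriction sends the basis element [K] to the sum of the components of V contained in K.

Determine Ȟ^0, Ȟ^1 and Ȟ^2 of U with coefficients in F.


cover nerve:
  W12={t6,t18,t21} W13={t18,t19,t22} W14={t1,t7,t19} W15={t1,t24,t27} W16={t6,t24,t28} W23={t5,t18,t33} W24={t2,t4,t13} W25={t2,t5,t32} W26={t4,t6,t15,t17} W34={t14,t19,t26} W35={t5,t11,t23} W36={t12,t14,t23} W45={t1,t2,t31} W46={t4,t8,t14} W56={t23,t24,t29}
  W123={t18} W126={t6} W134={t19} W145={t1} W156={t24} W235={t5} W245={t2} W246={t4} W346={t14} W356={t23}
components per intersection:
  W1: {t1,t3,t6,t7,t16,t18,t19,t21,t22,t24,t27,t28}
  W2: {t2,t4,t5,t6,t13,t15,t17,t18,t21,t25,t32,t33}
  W3: {t5,t11,t12,t14,t18,t19,t22,t23,t26,t30,t33}
  W4: {t1,t2,t4,t7,t8,t13,t14,t19,t26,t31,t34}
  W5: {t1,t2,t5,t9,t11,t20,t23,t24,t27,t29,t31,t32}
  W6: {t4,t6,t8,t10,t12,t14,t15,t17,t23,t24,t28,t29}
  W12: {t6,t18,t21}
  W13: {t18,t19,t22}
  W14: {t1,t7,t19}
  W15: {t1,t24,t27}
  W16: {t6,t24,t28}
  W23: {t5,t18,t33}
  W24: {t2,t4,t13}
  W25: {t2,t5,t32}
  W26: {t4,t6,t15,t17}
  W34: {t14,t19,t26}
  W35: {t5,t11,t23}
  W36: {t12,t14,t23}
  W45: {t1,t2,t31}
  W46: {t4,t8,t14}
  W56: {t23,t24,t29}
  W123: {t18}
  W126: {t6}
  W134: {t19}
  W145: {t1}
  W156: {t24}
  W235: {t5}
  W245: {t2}
  W246: {t4}
  W346: {t14}
  W356: {t23}
C dims 6,15,10; δ0: rk 5, SNF 1^5; δ1: rk 10, SNF 1^9·2
Ȟ^0: (6−5)−0=1 ⇒ Z
Ȟ^1: (15−10)−5=0 ⇒ 0
Ȟ^2: (10−0)−10=0 plus torsion [2] ⇒ Z/2

Ȟ^0 ≅ Z, Ȟ^1 ≅ 0 and Ȟ^2 ≅ Z/2


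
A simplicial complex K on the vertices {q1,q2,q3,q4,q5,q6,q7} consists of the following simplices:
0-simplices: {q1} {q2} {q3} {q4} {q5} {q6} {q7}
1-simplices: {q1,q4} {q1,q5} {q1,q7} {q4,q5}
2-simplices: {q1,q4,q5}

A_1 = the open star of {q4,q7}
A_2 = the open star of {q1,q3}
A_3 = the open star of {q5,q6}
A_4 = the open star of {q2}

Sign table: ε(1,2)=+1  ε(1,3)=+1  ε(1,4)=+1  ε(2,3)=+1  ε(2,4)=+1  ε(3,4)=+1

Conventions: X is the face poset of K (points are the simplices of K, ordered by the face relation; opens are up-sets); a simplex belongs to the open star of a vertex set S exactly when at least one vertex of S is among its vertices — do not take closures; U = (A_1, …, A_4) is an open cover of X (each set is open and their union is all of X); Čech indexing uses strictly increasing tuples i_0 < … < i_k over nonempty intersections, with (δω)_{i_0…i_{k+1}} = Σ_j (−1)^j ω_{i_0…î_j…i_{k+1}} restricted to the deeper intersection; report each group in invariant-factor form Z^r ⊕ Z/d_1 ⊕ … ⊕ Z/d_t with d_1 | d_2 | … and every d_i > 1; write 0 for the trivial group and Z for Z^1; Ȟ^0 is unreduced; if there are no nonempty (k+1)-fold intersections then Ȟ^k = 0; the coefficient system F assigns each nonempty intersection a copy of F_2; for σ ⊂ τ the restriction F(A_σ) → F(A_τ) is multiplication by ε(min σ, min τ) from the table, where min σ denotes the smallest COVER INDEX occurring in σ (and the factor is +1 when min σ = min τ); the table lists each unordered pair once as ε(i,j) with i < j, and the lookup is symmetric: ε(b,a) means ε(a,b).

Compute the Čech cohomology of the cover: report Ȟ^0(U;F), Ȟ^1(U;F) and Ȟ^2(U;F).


intersection data:
  A1={{q4},{q7},{q1,q4},{q1,q7},{q4,q5},{q1,q4,q5}} A2={{q1},{q3},{q1,q4},{q1,q5},{q1,q7},{q1,q4,q5}} A3={{q5},{q6},{q1,q5},{q4,q5},{q1,q4,q5}} A4={{q2}}
  A12={{q1,q4},{q1,q7},{q1,q4,q5}} A13={{q4,q5},{q1,q4,q5}} A23={{q1,q5},{q1,q4,q5}}
  A123={{q1,q4,q5}}
C dims 4,3,1; δ0: rk_F2 2; δ1: rk_F2 1
Ȟ^0 = (4 − 2) − 0 = 2, so Ȟ^0 ≅ Z/2 ⊕ Z/2
Ȟ^1 = (3 − 1) − 2 = 0, so Ȟ^1 ≅ 0
Ȟ^2 = (1 − 0) − 1 = 0, so Ȟ^2 ≅ 0

Ȟ^0(U;F) ≅ Z/2 ⊕ Z/2; Ȟ^1(U;F) ≅ 0; Ȟ^2(U;F) ≅ 0


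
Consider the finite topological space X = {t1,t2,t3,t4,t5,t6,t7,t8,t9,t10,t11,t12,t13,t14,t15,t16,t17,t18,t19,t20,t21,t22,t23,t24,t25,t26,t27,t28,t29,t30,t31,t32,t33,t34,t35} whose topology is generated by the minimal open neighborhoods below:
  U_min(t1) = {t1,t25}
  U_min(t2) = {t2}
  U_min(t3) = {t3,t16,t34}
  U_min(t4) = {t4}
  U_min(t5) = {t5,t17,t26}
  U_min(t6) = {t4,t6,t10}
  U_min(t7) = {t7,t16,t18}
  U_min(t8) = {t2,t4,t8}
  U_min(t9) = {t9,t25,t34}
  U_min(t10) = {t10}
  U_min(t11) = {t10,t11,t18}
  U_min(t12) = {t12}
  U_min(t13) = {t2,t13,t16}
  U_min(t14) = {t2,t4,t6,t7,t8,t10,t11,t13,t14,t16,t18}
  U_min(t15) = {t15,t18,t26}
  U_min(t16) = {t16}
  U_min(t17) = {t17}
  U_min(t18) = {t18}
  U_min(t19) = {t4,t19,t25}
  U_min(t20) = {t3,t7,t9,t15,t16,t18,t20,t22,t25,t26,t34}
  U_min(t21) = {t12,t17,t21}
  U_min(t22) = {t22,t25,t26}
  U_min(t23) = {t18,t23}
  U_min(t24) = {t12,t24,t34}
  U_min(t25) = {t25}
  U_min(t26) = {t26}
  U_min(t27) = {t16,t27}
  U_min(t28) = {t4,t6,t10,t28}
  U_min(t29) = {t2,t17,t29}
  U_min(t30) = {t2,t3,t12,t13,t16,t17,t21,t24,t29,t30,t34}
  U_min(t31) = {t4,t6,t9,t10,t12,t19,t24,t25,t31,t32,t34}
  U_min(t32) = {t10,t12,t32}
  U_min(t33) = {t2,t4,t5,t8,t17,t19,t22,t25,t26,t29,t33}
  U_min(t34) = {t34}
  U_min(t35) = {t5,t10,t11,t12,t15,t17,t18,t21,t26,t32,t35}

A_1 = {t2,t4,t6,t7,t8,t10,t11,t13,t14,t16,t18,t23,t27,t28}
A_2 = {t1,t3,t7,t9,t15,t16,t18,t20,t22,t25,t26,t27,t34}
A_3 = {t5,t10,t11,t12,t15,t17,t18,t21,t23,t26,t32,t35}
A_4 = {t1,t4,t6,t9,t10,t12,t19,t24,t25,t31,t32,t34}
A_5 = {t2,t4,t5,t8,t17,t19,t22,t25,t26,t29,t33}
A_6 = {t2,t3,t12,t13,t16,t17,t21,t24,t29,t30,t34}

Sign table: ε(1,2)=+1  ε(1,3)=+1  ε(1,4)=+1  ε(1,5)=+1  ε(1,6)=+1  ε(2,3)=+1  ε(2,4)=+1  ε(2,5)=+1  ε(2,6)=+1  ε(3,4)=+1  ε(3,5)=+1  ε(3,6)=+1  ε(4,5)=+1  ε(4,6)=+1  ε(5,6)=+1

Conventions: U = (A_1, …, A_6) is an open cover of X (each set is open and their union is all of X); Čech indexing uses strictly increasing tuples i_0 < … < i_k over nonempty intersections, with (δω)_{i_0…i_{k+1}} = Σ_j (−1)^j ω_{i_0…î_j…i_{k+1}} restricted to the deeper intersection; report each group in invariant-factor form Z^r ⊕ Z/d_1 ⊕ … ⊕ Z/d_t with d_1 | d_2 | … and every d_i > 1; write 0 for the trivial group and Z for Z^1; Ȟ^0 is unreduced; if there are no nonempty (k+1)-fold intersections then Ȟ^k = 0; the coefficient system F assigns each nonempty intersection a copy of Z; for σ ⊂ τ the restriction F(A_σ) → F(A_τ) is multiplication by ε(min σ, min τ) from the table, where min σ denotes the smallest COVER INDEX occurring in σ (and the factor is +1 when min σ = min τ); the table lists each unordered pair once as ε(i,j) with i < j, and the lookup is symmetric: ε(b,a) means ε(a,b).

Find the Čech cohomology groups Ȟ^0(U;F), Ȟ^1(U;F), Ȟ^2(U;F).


Ȟ^0 ≅ Z,  Ȟ^1 ≅ 0,  Ȟ^2 ≅ Z/2

cover nerve:
  A12={t7,t16,t18,t27} A13={t10,t11,t18,t23} A14={t4,t6,t10} A15={t2,t4,t8} A16={t2,t13,t16} A23={t15,t18,t26} A24={t1,t9,t25,t34} A25={t22,t25,t26} A26={t3,t16,t34} A34={t10,t12,t32} A35={t5,t17,t26} A36={t12,t17,t21} A45={t4,t19,t25} A46={t12,t24,t34} A56={t2,t17,t29}
  A123={t18} A126={t16} A134={t10} A145={t4} A156={t2} A235={t26} A245={t25} A246={t34} A346={t12} A356={t17}
C dims 6,15,10; δ0: rk 5, SNF 1^5; δ1: rk 10, SNF 1^9·2
Ȟ^0: (6−5)−0=1 ⇒ Z
Ȟ^1: (15−10)−5=0 ⇒ 0
Ȟ^2: (10−0)−10=0 plus torsion [2] ⇒ Z/2


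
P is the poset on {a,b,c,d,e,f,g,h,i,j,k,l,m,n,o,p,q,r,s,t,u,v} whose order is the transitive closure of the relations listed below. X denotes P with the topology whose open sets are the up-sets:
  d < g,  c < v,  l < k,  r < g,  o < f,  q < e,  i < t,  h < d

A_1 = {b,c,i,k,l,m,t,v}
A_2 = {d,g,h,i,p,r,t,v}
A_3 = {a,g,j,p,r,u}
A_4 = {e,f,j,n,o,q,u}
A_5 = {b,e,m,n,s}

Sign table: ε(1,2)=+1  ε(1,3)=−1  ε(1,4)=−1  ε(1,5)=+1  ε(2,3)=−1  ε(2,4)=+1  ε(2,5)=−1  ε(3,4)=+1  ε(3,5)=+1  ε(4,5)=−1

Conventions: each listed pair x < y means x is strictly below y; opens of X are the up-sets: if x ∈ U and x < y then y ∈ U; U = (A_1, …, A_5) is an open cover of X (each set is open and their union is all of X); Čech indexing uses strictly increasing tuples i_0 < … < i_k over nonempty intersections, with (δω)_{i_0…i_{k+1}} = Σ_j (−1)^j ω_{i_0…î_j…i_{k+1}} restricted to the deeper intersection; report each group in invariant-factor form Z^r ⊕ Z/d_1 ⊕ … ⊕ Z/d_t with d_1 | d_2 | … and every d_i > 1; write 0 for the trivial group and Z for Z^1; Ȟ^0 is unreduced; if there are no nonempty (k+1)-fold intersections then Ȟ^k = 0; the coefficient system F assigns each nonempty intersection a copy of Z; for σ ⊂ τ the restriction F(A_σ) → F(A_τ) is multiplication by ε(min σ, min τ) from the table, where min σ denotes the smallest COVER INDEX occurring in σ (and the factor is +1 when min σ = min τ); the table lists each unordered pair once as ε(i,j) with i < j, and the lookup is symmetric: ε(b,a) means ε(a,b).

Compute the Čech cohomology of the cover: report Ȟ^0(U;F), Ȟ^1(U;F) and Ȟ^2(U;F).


nerve simplices:
  A12={i,t,v} A15={b,m} A23={g,p,r} A34={j,u} A45={e,n}
C dims 5,5; δ0: rk 4, SNF 1^4
degree 0: 5−4−0 = 1 → Ȟ^0 ≅ Z
degree 1: 5−0−4 = 1 → Ȟ^1 ≅ Z
degree 2: 0−0−0 = 0 → Ȟ^2 ≅ 0

Ȟ^0 ≅ Z; Ȟ^1 ≅ Z; Ȟ^2 ≅ 0


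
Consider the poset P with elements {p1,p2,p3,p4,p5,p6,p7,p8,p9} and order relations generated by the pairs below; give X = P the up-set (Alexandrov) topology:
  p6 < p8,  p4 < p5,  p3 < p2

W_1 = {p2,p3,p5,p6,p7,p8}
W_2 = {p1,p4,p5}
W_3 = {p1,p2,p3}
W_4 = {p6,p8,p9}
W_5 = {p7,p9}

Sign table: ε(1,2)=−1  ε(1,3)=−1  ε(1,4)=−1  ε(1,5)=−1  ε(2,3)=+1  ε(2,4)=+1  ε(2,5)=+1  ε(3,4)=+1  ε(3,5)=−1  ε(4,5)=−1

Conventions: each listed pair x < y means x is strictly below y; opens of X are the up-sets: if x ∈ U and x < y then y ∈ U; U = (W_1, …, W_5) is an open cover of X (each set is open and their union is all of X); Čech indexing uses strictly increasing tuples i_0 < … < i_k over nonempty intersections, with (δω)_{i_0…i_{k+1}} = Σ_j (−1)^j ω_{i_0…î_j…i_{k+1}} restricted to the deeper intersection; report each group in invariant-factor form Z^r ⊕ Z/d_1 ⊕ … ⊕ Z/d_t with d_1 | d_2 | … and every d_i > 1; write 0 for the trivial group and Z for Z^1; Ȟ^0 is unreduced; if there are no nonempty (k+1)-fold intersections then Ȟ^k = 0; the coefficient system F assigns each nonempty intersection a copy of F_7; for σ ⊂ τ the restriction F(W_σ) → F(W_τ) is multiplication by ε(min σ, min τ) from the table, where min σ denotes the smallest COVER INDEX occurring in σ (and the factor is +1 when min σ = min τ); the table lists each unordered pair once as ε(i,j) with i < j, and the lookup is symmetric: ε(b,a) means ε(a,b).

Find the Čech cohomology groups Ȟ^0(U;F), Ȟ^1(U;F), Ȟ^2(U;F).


nerve of the cover:
  W12={p5} W13={p2,p3} W14={p6,p8} W15={p7} W23={p1} W45={p9}
C dims 5,6; δ0: rk_F7 5
Ȟ^0 = (5 − 5) − 0 = 0, so Ȟ^0 ≅ 0
Ȟ^1 = (6 − 0) − 5 = 1, so Ȟ^1 ≅ Z/7
Ȟ^2 = (0 − 0) − 0 = 0, so Ȟ^2 ≅ 0

Ȟ^0 = 0,  Ȟ^1 = Z/7,  Ȟ^2 = 0


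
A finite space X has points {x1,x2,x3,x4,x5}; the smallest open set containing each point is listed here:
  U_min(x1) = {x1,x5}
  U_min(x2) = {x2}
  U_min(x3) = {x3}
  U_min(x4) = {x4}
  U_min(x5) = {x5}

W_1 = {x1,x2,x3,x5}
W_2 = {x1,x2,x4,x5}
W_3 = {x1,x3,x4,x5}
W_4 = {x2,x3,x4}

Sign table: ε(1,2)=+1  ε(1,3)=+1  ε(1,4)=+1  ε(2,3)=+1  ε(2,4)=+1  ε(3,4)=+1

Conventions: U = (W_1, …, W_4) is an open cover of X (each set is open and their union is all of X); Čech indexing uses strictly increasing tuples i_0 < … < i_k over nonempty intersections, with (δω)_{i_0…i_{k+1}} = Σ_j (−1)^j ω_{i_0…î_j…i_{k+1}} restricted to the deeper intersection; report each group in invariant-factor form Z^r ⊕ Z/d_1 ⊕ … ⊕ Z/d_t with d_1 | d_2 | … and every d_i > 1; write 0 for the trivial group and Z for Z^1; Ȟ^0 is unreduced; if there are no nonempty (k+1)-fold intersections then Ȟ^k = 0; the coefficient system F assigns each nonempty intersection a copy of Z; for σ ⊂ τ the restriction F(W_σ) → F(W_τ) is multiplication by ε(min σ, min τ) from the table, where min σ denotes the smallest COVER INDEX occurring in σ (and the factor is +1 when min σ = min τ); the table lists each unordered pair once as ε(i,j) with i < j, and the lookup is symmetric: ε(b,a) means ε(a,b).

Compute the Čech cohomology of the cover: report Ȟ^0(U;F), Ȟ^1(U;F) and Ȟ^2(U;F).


Ȟ^0 = Z, Ȟ^1 = 0, Ȟ^2 = Z

nonempty intersections:
  W12={x1,x2,x5} W13={x1,x3,x5} W14={x2,x3} W23={x1,x4,x5} W24={x2,x4} W34={x3,x4}
  W123={x1,x5} W124={x2} W134={x3} W234={x4}
C dims 4,6,4; δ0: rk 3, SNF 1^3; δ1: rk 3, SNF 1^3
Ȟ^0: (4−3)−0=1 ⇒ Z
Ȟ^1: (6−3)−3=0 ⇒ 0
Ȟ^2: (4−0)−3=1 ⇒ Z


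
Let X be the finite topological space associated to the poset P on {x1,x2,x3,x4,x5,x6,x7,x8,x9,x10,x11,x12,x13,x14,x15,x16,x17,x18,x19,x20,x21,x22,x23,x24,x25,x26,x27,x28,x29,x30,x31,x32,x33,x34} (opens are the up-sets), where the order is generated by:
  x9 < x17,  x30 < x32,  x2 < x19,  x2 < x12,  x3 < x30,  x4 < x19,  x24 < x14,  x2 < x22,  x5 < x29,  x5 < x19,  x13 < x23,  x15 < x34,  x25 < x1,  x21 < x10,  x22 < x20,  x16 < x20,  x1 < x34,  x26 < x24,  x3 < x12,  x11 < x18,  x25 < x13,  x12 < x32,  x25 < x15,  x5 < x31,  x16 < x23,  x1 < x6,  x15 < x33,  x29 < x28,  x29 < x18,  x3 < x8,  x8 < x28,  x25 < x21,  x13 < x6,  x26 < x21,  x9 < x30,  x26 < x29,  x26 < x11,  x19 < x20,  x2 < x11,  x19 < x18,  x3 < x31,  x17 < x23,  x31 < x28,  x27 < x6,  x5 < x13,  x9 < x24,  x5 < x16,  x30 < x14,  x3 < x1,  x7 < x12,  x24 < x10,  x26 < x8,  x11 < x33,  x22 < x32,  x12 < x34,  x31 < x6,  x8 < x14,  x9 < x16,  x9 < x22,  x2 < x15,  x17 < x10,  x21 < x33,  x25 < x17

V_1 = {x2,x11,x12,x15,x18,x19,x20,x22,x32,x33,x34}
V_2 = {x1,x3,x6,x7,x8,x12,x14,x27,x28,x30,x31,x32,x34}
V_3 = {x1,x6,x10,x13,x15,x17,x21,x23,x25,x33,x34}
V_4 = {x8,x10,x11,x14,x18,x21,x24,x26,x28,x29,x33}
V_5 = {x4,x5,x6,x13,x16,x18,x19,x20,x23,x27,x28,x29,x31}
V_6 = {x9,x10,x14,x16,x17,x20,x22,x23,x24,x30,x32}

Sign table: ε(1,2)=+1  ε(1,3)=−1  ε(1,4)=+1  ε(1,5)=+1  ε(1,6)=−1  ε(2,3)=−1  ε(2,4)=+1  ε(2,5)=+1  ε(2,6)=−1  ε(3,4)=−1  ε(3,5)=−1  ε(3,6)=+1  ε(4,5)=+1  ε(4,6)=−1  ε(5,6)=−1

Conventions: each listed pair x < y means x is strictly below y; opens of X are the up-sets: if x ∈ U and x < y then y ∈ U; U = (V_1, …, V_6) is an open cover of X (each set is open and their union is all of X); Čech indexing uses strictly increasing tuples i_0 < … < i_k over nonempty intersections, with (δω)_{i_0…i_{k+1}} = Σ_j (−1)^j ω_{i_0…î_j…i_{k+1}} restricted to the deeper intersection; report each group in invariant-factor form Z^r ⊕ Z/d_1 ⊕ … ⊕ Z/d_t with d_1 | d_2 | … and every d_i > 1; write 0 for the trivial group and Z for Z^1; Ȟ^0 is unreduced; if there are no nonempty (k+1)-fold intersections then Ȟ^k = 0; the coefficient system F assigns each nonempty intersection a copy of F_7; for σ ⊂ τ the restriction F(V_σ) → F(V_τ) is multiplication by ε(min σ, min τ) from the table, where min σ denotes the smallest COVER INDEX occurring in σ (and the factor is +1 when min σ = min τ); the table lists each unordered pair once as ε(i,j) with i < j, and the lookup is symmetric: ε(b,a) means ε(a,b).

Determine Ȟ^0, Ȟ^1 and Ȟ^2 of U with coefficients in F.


Ȟ^0 = Z/7, Ȟ^1 = 0 and Ȟ^2 = 0

cover nerve:
  V12={x12,x32,x34} V13={x15,x33,x34} V14={x11,x18,x33} V15={x18,x19,x20} V16={x20,x22,x32} V23={x1,x6,x34} V24={x8,x14,x28} V25={x6,x27,x28,x31} V26={x14,x30,x32} V34={x10,x21,x33} V35={x6,x13,x23} V36={x10,x17,x23} V45={x18,x28,x29} V46={x10,x14,x24} V56={x16,x20,x23}
  V123={x34} V126={x32} V134={x33} V145={x18} V156={x20} V235={x6} V245={x28} V246={x14} V346={x10} V356={x23}
C dims 6,15,10; δ0: rk_F7 5; δ1: rk_F7 10
Ȟ^0: (6−5)−0=1 ⇒ Z/7
Ȟ^1: (15−10)−5=0 ⇒ 0
Ȟ^2: (10−0)−10=0 ⇒ 0


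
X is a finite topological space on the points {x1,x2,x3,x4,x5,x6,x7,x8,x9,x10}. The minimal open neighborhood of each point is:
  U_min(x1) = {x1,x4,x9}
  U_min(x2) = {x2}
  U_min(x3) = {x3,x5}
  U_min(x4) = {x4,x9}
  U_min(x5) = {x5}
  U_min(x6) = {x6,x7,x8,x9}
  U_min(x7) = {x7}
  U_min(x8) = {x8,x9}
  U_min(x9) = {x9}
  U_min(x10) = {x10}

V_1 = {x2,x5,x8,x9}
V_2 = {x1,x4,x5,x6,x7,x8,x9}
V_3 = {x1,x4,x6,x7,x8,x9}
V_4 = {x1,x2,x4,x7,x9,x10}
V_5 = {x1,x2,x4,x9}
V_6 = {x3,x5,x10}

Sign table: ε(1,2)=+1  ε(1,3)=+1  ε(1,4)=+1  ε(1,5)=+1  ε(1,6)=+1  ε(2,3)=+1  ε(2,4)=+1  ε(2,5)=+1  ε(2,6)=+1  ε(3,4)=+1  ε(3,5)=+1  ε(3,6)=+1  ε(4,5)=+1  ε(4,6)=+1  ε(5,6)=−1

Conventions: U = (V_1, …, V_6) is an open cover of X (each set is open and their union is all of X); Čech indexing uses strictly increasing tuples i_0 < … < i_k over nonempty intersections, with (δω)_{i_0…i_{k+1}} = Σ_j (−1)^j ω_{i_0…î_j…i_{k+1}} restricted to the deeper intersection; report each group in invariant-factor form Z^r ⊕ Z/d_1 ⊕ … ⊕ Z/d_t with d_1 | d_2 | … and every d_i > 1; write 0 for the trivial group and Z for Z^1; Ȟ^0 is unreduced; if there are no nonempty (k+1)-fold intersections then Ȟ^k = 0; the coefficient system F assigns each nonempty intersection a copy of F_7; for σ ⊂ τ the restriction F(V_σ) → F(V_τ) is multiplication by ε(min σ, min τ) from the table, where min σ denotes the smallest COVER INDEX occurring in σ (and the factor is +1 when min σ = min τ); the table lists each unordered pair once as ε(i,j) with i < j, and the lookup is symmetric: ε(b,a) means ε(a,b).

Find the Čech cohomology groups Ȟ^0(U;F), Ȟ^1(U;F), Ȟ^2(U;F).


nonempty overlaps:
  V12={x5,x8,x9} V13={x8,x9} V14={x2,x9} V15={x2,x9} V16={x5} V23={x1,x4,x6,x7,x8,x9} V24={x1,x4,x7,x9} V25={x1,x4,x9} V26={x5} V34={x1,x4,x7,x9} V35={x1,x4,x9} V45={x1,x2,x4,x9} V46={x10}
  V123={x8,x9} V124={x9} V125={x9} V126={x5} V134={x9} V135={x9} V145={x2,x9} V234={x1,x4,x7,x9} V235={x1,x4,x9} V245={x1,x4,x9} V345={x1,x4,x9}
  V1234={x9} V1235={x9} V1245={x9} V1345={x9} V2345={x1,x4,x9}
  V12345={x9}
C dims 6,13,11,5; δ0: rk_F7 5; δ1: rk_F7 7; δ2: rk_F7 4
degree 0: 6−5−0 = 1 → Ȟ^0 ≅ Z/7
degree 1: 13−7−5 = 1 → Ȟ^1 ≅ Z/7
degree 2: 11−4−7 = 0 → Ȟ^2 ≅ 0

Ȟ^0(U;F) ≅ Z/7; Ȟ^1(U;F) ≅ Z/7; Ȟ^2(U;F) ≅ 0


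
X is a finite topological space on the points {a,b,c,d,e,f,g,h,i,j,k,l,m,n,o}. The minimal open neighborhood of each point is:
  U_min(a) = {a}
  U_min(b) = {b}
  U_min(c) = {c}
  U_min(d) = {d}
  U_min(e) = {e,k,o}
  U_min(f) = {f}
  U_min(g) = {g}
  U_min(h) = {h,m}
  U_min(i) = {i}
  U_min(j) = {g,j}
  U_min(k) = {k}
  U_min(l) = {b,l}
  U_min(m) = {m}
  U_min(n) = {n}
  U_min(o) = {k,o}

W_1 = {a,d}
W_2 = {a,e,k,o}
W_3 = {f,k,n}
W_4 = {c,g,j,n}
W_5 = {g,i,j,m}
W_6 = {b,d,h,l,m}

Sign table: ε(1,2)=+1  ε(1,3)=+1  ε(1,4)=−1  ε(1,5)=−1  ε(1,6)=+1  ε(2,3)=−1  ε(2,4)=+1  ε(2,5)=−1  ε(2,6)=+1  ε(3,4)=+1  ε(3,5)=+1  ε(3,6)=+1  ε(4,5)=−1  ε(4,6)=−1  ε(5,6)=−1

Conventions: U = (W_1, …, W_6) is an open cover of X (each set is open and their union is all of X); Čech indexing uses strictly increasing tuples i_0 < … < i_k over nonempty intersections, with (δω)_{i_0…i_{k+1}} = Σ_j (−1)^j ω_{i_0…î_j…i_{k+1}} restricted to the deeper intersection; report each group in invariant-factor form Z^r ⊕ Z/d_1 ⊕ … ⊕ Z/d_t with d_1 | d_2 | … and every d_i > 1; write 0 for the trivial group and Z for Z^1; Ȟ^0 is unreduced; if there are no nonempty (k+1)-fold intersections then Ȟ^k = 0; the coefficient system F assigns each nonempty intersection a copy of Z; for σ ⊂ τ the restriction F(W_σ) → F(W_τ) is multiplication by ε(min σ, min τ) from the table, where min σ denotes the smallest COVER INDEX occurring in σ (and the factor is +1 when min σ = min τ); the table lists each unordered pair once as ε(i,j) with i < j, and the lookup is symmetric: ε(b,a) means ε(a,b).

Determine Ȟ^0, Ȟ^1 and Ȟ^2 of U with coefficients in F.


Ȟ^0 = 0; Ȟ^1 = Z/2; Ȟ^2 = 0

intersection data:
  W12={a} W16={d} W23={k} W34={n} W45={g,j} W56={m}
C dims 6,6; δ0: rk 6, SNF 1^5·2
Ȟ^0 = (6 − 6) − 0 = 0, so Ȟ^0 ≅ 0
Ȟ^1 = (6 − 0) − 6 = 0 plus torsion [2], so Ȟ^1 ≅ Z/2
Ȟ^2 = (0 − 0) − 0 = 0, so Ȟ^2 ≅ 0


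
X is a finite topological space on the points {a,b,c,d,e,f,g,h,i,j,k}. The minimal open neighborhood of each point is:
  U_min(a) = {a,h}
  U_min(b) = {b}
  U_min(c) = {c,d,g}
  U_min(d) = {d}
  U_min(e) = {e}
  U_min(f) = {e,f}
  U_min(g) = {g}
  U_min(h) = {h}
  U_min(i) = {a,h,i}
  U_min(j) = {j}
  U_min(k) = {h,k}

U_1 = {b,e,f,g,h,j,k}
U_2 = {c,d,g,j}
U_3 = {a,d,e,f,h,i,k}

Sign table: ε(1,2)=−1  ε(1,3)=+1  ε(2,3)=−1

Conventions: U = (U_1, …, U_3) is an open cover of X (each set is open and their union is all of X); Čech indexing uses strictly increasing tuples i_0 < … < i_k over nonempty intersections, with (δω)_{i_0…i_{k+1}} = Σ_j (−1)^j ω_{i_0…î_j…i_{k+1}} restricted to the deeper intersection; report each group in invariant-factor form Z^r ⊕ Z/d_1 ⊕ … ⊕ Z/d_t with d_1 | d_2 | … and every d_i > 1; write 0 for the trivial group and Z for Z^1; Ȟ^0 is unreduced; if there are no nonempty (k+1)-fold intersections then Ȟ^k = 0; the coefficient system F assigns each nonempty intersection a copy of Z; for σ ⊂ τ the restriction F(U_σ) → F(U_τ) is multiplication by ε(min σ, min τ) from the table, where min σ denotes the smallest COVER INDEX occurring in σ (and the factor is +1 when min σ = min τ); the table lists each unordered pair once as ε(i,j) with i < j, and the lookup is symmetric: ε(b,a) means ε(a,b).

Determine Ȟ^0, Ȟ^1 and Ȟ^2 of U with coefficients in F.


cover nerve:
  U12={g,j} U13={e,f,h,k} U23={d}
C dims 3,3; δ0: rk 2, SNF 1^2
Ȟ^0: (3−2)−0=1 ⇒ Z
Ȟ^1: (3−0)−2=1 ⇒ Z
Ȟ^2: (0−0)−0=0 ⇒ 0

Ȟ^0(U;F) ≅ Z, Ȟ^1(U;F) ≅ Z, Ȟ^2(U;F) ≅ 0


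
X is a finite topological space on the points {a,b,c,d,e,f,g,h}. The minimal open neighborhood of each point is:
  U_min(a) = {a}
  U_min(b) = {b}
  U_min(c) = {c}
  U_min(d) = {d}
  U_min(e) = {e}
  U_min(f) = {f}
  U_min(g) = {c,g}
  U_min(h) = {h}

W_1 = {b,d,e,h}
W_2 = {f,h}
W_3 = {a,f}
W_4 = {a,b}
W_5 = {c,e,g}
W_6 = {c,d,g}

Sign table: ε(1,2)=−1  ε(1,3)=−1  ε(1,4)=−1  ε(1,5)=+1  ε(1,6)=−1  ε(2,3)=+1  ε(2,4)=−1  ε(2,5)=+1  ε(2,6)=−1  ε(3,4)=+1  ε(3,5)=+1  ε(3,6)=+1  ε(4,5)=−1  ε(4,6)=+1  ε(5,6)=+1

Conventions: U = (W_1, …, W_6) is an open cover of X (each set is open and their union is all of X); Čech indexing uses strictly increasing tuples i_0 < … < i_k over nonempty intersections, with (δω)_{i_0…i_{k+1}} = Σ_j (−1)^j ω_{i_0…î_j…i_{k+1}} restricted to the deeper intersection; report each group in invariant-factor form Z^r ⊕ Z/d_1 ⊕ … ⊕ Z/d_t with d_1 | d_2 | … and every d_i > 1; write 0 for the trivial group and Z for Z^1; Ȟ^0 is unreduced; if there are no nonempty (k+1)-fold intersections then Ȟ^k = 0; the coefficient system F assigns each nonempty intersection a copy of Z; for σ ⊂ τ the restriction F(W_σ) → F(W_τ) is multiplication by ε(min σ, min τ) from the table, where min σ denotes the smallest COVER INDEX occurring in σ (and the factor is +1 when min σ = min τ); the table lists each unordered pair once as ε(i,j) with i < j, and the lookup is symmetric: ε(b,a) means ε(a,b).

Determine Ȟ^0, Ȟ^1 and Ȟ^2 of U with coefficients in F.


Ȟ^0 = 0, Ȟ^1 = Z ⊕ Z/2, Ȟ^2 = 0

nonempty intersections:
  W12={h} W14={b} W15={e} W16={d} W23={f} W34={a} W56={c,g}
C dims 6,7; δ0: rk 6, SNF 1^5·2
Ȟ^0: (6−6)−0=0 ⇒ 0
Ȟ^1: (7−0)−6=1 plus torsion [2] ⇒ Z ⊕ Z/2
Ȟ^2: (0−0)−0=0 ⇒ 0


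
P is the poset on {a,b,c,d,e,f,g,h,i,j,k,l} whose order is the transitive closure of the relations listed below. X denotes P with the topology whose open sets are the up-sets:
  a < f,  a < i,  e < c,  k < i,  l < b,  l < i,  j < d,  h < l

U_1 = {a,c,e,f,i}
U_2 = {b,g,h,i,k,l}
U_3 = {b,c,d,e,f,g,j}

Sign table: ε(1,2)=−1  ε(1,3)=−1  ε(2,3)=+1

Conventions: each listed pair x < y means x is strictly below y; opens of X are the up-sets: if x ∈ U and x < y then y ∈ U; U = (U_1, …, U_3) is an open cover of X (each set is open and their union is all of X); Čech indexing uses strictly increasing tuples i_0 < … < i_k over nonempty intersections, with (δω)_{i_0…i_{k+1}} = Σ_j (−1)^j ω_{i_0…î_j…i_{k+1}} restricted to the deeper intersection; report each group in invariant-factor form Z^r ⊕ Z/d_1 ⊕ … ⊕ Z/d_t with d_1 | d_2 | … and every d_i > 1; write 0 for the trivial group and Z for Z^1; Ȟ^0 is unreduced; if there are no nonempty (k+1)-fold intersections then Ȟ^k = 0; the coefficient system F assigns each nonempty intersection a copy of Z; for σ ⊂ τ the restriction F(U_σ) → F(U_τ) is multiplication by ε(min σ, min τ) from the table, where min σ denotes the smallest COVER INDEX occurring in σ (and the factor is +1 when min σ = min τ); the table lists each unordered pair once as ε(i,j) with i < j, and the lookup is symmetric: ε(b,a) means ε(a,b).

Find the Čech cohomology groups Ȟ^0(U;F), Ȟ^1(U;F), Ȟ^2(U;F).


intersection data:
  U12={i} U13={c,e,f} U23={b,g}
C dims 3,3; δ0: rk 2, SNF 1^2
Ȟ^0 = (3 − 2) − 0 = 1, so Ȟ^0 ≅ Z
Ȟ^1 = (3 − 0) − 2 = 1, so Ȟ^1 ≅ Z
Ȟ^2 = (0 − 0) − 0 = 0, so Ȟ^2 ≅ 0

Ȟ^0(U;F) ≅ Z, Ȟ^1(U;F) ≅ Z and Ȟ^2(U;F) ≅ 0


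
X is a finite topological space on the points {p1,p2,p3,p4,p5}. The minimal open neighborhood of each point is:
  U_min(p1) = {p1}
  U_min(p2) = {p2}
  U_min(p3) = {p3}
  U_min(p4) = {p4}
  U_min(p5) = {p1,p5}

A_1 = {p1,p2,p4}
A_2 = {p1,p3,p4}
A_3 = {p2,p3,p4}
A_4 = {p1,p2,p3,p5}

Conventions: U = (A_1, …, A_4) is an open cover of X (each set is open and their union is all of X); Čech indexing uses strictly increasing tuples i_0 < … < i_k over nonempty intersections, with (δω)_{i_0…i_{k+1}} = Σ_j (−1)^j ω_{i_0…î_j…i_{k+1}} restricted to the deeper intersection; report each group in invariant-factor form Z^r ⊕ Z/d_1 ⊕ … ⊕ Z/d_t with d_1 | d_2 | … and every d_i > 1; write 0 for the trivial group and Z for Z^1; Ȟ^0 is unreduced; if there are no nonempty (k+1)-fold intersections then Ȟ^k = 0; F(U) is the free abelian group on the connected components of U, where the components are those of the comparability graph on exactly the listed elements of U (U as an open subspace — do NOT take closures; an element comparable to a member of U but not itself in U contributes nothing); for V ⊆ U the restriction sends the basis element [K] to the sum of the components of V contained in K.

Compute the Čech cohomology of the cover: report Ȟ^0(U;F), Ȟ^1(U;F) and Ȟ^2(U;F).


Ȟ^0 = Z^4, Ȟ^1 = 0 and Ȟ^2 = 0

nonempty overlaps:
  A12={p1,p4} A13={p2,p4} A14={p1,p2} A23={p3,p4} A24={p1,p3} A34={p2,p3}
  A123={p4} A124={p1} A134={p2} A234={p3}
components per intersection:
  A1: {p1} {p2} {p4}
  A2: {p1} {p3} {p4}
  A3: {p2} {p3} {p4}
  A4: {p1,p5} {p2} {p3}
  A12: {p1} {p4}
  A13: {p2} {p4}
  A14: {p1} {p2}
  A23: {p3} {p4}
  A24: {p1} {p3}
  A34: {p2} {p3}
  A123: {p4}
  A124: {p1}
  A134: {p2}
  A234: {p3}
C dims 12,12,4; δ0: rk 8, SNF 1^8; δ1: rk 4, SNF 1^4
degree 0: 12−8−0 = 4 → Ȟ^0 ≅ Z^4
degree 1: 12−4−8 = 0 → Ȟ^1 ≅ 0
degree 2: 4−0−4 = 0 → Ȟ^2 ≅ 0
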